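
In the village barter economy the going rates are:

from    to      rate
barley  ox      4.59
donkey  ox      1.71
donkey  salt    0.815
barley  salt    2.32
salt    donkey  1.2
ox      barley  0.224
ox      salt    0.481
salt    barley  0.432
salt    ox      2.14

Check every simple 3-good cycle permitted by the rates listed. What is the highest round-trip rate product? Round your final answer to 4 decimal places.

1.1121

salt→ox→barley→salt: 2.14 × 0.224 × 2.32 = 1.11212
salt→donkey→ox→salt: 1.2 × 1.71 × 0.481 = 0.98701
salt→barley→ox→salt: 0.432 × 4.59 × 0.481 = 0.95377
Maximum is salt→ox→barley→salt at 1.1121; arbitrage exists.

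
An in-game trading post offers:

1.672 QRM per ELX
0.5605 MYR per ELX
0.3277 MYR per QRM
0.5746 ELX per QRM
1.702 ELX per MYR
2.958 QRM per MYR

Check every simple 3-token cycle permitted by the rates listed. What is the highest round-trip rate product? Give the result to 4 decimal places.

0.9527

MYR→QRM→ELX→MYR: 2.958 × 0.5746 × 0.5605 = 0.95266
MYR→ELX→QRM→MYR: 1.702 × 1.672 × 0.3277 = 0.93255
Maximum is MYR→QRM→ELX→MYR at 0.9527; no arbitrage — every cycle loses value.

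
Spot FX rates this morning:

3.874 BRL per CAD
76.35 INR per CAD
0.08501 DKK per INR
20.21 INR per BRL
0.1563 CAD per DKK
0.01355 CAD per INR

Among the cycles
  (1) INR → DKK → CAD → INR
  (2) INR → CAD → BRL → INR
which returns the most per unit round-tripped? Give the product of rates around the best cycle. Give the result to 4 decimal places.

(1) 0.08501 × 0.1563 × 76.35 = 1.01447
(2) 0.01355 × 3.874 × 20.21 = 1.06088
Highest is cycle (2) at 1.0609 (>1, arbitrage).

1.0609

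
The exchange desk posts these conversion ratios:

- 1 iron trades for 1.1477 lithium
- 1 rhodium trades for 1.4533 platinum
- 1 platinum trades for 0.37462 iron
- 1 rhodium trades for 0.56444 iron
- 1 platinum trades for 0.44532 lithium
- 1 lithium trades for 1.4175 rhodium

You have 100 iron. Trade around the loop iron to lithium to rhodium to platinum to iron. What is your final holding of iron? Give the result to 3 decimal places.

100 iron × 1.1477 = 114.77 lithium
114.77 lithium × 1.4175 = 162.686475 rhodium
162.686475 rhodium × 1.4533 = 236.4322541175 platinum
236.4322541175 platinum × 0.37462 = 88.57225103749785 iron

88.572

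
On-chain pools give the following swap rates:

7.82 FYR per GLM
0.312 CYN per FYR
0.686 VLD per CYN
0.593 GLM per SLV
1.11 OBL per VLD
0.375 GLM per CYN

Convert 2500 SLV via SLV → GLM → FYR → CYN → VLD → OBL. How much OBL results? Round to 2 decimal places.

2754.25

2500 SLV × 0.593 = 1482.5 GLM
1482.5 GLM × 7.82 = 11593.15 FYR
11593.15 FYR × 0.312 = 3617.0628 CYN
3617.0628 CYN × 0.686 = 2481.3050808 VLD
2481.3050808 VLD × 1.11 = 2754.248639688 OBL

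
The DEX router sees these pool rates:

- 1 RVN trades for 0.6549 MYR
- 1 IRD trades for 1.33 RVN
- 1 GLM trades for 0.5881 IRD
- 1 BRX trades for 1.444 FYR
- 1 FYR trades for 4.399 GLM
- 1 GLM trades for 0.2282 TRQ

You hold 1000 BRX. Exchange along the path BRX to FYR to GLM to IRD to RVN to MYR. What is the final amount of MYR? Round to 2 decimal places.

3253.86

1000 BRX × 1.444 = 1444 FYR
1444 FYR × 4.399 = 6352.156 GLM
6352.156 GLM × 0.5881 = 3735.7029436 IRD
3735.7029436 IRD × 1.33 = 4968.484914988 RVN
4968.484914988 RVN × 0.6549 = 3253.8607708256412 MYR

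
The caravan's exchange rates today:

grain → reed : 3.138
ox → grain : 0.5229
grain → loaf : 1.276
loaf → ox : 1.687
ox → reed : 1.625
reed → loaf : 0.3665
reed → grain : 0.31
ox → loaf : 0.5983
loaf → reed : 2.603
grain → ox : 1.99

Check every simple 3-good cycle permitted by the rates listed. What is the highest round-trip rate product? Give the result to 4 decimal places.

1.1256

loaf→ox→grain→loaf: 1.687 × 0.5229 × 1.276 = 1.12560
reed→grain→loaf→reed: 0.31 × 1.276 × 2.603 = 1.02964
reed→loaf→ox→reed: 0.3665 × 1.687 × 1.625 = 1.00471
reed→grain→ox→reed: 0.31 × 1.99 × 1.625 = 1.00246
Maximum is loaf→ox→grain→loaf at 1.1256; arbitrage exists.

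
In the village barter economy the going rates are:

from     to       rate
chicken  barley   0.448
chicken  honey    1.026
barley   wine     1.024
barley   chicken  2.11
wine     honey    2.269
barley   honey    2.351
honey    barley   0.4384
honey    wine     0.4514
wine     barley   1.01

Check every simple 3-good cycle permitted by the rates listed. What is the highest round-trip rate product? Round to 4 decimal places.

barley→honey→wine→barley: 2.351 × 0.4514 × 1.01 = 1.07185
barley→wine→honey→barley: 1.024 × 2.269 × 0.4384 = 1.01860
barley→chicken→honey→barley: 2.11 × 1.026 × 0.4384 = 0.94907
Maximum is barley→honey→wine→barley at 1.0719; arbitrage exists.

1.0719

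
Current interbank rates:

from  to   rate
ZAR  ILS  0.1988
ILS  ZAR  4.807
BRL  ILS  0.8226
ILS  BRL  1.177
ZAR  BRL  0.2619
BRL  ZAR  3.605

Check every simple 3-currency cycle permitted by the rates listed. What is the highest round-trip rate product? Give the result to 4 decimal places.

1.0356

BRL→ILS→ZAR→BRL: 0.8226 × 4.807 × 0.2619 = 1.03561
BRL→ZAR→ILS→BRL: 3.605 × 0.1988 × 1.177 = 0.84353
Maximum is BRL→ILS→ZAR→BRL at 1.0356; arbitrage exists.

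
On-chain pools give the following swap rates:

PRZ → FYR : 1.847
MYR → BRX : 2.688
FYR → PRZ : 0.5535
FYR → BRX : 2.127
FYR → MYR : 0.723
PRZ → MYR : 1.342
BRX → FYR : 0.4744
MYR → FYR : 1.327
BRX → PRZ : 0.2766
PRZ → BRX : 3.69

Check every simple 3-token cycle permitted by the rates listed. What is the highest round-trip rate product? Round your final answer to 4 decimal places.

BRX→PRZ→FYR→BRX: 0.2766 × 1.847 × 2.127 = 1.08664
BRX→PRZ→MYR→BRX: 0.2766 × 1.342 × 2.688 = 0.99778
PRZ→MYR→FYR→PRZ: 1.342 × 1.327 × 0.5535 = 0.98569
BRX→FYR→PRZ→BRX: 0.4744 × 0.5535 × 3.69 = 0.96892
BRX→FYR→MYR→BRX: 0.4744 × 0.723 × 2.688 = 0.92196
Maximum is BRX→PRZ→FYR→BRX at 1.0866; arbitrage exists.

1.0866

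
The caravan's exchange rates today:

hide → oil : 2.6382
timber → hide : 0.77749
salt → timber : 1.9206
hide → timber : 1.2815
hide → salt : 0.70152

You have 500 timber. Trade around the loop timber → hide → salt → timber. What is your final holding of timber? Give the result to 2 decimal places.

500 timber × 0.77749 = 388.745 hide
388.745 hide × 0.70152 = 272.7123924 salt
272.7123924 salt × 1.9206 = 523.77142084344 timber

523.77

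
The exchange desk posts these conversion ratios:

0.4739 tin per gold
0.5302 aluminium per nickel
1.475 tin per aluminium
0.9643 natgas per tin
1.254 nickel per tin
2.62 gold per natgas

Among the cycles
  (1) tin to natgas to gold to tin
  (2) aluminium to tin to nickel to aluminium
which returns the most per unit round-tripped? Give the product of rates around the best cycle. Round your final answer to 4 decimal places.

1.1973

(1) 0.9643 × 2.62 × 0.4739 = 1.19729
(2) 1.475 × 1.254 × 0.5302 = 0.98068
Highest is cycle (1) at 1.1973 (>1, arbitrage).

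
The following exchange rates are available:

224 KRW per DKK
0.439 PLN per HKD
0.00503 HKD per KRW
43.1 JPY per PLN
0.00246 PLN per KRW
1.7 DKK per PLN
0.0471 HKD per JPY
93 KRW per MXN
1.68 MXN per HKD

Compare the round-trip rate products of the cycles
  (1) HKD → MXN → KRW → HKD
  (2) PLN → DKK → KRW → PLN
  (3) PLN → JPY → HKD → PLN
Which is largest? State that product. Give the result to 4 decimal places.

0.9368

(1) 1.68 × 93 × 0.00503 = 0.78589
(2) 1.7 × 224 × 0.00246 = 0.93677
(3) 43.1 × 0.0471 × 0.439 = 0.89117
Highest is cycle (2) at 0.9368 (≤1, no arbitrage).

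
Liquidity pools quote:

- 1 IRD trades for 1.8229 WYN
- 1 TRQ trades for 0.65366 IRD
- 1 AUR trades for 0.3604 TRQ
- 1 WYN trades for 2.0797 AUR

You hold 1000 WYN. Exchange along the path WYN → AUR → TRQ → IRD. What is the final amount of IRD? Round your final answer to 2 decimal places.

1000 WYN × 2.0797 = 2079.7 AUR
2079.7 AUR × 0.3604 = 749.52388 TRQ
749.52388 TRQ × 0.65366 = 489.9337794008 IRD

489.93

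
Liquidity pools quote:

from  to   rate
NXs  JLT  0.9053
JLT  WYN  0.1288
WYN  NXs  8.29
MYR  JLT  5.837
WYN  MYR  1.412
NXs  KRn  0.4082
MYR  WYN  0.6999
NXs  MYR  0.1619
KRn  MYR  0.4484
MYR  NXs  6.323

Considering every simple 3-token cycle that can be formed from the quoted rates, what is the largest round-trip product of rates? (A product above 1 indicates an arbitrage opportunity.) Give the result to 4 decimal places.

MYR→NXs→KRn→MYR: 6.323 × 0.4082 × 0.4484 = 1.15734
MYR→JLT→WYN→MYR: 5.837 × 0.1288 × 1.412 = 1.06155
NXs→JLT→WYN→NXs: 0.9053 × 0.1288 × 8.29 = 0.96664
MYR→WYN→NXs→MYR: 0.6999 × 8.29 × 0.1619 = 0.93937
Maximum is MYR→NXs→KRn→MYR at 1.1573; arbitrage exists.

1.1573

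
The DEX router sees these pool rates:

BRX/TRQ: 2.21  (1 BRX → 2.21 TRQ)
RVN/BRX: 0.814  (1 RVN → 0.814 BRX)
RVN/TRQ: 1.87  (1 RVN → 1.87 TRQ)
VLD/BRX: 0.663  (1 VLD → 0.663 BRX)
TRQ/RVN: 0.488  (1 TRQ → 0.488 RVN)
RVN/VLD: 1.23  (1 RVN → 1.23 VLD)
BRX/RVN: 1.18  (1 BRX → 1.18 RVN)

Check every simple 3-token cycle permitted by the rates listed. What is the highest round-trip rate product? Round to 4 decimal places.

0.9623

VLD→BRX→RVN→VLD: 0.663 × 1.18 × 1.23 = 0.96228
BRX→TRQ→RVN→BRX: 2.21 × 0.488 × 0.814 = 0.87788
Maximum is VLD→BRX→RVN→VLD at 0.9623; no arbitrage — every cycle loses value.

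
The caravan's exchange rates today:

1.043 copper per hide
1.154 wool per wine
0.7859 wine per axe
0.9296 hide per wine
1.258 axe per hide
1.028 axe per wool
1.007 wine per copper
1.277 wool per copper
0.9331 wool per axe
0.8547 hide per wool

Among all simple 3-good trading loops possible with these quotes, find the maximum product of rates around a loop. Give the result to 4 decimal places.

1.1384

hide→copper→wool→hide: 1.043 × 1.277 × 0.8547 = 1.13838
hide→axe→wool→hide: 1.258 × 0.9331 × 0.8547 = 1.00328
hide→copper→wine→hide: 1.043 × 1.007 × 0.9296 = 0.97636
wool→axe→wine→wool: 1.028 × 0.7859 × 1.154 = 0.93232
hide→axe→wine→hide: 1.258 × 0.7859 × 0.9296 = 0.91906
Maximum is hide→copper→wool→hide at 1.1384; arbitrage exists.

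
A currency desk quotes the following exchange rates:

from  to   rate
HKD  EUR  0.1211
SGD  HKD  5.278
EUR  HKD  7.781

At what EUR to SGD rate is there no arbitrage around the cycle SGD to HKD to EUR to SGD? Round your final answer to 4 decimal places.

1.5645

Known legs of the cycle: 5.278 × 0.1211 = 0.6391658
For no arbitrage the full-cycle product must be 1, so the missing rate is 1 / 0.6391658 ≈ 1.564539.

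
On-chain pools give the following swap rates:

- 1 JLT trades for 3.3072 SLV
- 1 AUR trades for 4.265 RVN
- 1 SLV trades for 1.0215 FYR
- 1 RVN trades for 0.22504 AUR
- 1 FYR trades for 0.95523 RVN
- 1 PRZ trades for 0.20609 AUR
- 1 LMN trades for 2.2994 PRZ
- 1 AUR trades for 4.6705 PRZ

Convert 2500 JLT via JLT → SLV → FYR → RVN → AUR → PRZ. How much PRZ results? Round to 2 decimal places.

8479.49

2500 JLT × 3.3072 = 8268 SLV
8268 SLV × 1.0215 = 8445.762 FYR
8445.762 FYR × 0.95523 = 8067.64523526 RVN
8067.64523526 RVN × 0.22504 = 1815.5428837429104 AUR
1815.5428837429104 AUR × 4.6705 = 8479.4930385212630232 PRZ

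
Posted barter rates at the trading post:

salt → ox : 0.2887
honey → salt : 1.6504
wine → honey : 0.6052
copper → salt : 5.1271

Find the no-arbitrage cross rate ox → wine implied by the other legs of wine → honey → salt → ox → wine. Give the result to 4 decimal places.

Known legs of the cycle: 0.6052 × 1.6504 × 0.2887 = 0.288359934496
For no arbitrage the full-cycle product must be 1, so the missing rate is 1 / 0.288359934496 ≈ 3.467888.

3.4679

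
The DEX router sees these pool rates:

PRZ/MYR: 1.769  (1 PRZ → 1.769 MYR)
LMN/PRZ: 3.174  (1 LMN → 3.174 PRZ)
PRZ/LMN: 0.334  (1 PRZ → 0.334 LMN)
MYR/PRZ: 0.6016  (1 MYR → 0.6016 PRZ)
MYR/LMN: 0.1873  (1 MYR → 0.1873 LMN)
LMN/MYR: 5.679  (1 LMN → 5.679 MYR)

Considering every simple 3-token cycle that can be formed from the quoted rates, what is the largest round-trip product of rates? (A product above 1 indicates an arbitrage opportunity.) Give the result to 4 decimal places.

LMN→MYR→PRZ→LMN: 5.679 × 0.6016 × 0.334 = 1.14111
LMN→PRZ→MYR→LMN: 3.174 × 1.769 × 0.1873 = 1.05165
Maximum is LMN→MYR→PRZ→LMN at 1.1411; arbitrage exists.

1.1411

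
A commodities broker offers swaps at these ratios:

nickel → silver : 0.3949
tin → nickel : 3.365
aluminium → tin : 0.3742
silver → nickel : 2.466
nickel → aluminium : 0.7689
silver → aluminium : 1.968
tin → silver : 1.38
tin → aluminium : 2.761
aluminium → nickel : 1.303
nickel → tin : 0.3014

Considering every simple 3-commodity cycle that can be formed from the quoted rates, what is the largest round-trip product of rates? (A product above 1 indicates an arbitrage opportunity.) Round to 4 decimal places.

tin→aluminium→nickel→tin: 2.761 × 1.303 × 0.3014 = 1.08431
tin→silver→nickel→tin: 1.38 × 2.466 × 0.3014 = 1.02569
tin→silver→aluminium→tin: 1.38 × 1.968 × 0.3742 = 1.01627
aluminium→nickel→silver→aluminium: 1.303 × 0.3949 × 1.968 = 1.01264
tin→nickel→aluminium→tin: 3.365 × 0.7689 × 0.3742 = 0.96819
Maximum is tin→aluminium→nickel→tin at 1.0843; arbitrage exists.

1.0843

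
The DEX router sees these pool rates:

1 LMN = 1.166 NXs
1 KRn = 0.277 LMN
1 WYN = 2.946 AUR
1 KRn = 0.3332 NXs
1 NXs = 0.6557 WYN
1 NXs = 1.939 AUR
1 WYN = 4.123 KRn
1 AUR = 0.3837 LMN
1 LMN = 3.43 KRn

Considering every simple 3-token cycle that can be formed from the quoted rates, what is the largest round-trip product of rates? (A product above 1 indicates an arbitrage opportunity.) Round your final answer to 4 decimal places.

WYN→KRn→NXs→WYN: 4.123 × 0.3332 × 0.6557 = 0.90079
AUR→LMN→NXs→AUR: 0.3837 × 1.166 × 1.939 = 0.86750
Maximum is WYN→KRn→NXs→WYN at 0.9008; no arbitrage — every cycle loses value.

0.9008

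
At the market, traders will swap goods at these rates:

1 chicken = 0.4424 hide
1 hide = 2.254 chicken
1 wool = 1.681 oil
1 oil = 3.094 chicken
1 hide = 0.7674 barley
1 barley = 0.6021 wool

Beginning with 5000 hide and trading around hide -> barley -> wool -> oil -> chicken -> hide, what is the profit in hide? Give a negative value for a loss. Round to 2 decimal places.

315.74

5000 hide × 0.7674 = 3837 barley
3837 barley × 0.6021 = 2310.2577 wool
2310.2577 wool × 1.681 = 3883.5431937 oil
3883.5431937 oil × 3.094 = 12015.6826413078 chicken
12015.6826413078 chicken × 0.4424 = 5315.73800051457072 hide
Net change: 5315.73800051457072 − 5000 = 315.73800051457072 hide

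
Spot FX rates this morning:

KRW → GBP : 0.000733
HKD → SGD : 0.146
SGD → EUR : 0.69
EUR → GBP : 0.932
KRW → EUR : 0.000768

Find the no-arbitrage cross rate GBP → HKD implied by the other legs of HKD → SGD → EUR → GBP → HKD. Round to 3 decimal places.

Known legs of the cycle: 0.146 × 0.69 × 0.932 = 0.09388968
For no arbitrage the full-cycle product must be 1, so the missing rate is 1 / 0.09388968 ≈ 10.65080.

10.651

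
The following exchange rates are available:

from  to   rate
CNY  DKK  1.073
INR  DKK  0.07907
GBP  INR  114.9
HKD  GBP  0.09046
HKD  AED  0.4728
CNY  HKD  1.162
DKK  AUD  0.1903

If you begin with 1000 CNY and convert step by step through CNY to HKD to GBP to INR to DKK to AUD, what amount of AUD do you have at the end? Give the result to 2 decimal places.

181.73

1000 CNY × 1.162 = 1162 HKD
1162 HKD × 0.09046 = 105.11452 GBP
105.11452 GBP × 114.9 = 12077.658348 INR
12077.658348 INR × 0.07907 = 954.98044557636 DKK
954.98044557636 DKK × 0.1903 = 181.732778793181308 AUD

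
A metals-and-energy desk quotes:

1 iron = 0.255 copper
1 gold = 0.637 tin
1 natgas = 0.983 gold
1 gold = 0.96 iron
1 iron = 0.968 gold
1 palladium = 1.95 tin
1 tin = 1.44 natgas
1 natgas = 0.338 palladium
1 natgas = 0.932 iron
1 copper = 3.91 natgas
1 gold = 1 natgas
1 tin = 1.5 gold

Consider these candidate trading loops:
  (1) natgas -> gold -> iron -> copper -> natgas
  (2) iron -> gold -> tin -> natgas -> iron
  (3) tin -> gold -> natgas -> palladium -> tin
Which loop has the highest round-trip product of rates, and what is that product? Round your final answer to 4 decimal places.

0.9887

(1) 0.983 × 0.96 × 0.255 × 3.91 = 0.94090
(2) 0.968 × 0.637 × 1.44 × 0.932 = 0.82755
(3) 1.5 × 1 × 0.338 × 1.95 = 0.98865
Highest is cycle (3) at 0.9887 (≤1, no arbitrage).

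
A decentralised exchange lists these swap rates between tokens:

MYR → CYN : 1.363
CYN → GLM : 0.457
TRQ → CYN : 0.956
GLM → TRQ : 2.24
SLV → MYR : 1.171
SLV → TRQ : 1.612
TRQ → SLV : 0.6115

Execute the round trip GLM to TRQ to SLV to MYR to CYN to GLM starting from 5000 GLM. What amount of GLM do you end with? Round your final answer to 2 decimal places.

5000 GLM × 2.24 = 11200 TRQ
11200 TRQ × 0.6115 = 6848.8 SLV
6848.8 SLV × 1.171 = 8019.9448 MYR
8019.9448 MYR × 1.363 = 10931.1847624 CYN
10931.1847624 CYN × 0.457 = 4995.5514364168 GLM

4995.55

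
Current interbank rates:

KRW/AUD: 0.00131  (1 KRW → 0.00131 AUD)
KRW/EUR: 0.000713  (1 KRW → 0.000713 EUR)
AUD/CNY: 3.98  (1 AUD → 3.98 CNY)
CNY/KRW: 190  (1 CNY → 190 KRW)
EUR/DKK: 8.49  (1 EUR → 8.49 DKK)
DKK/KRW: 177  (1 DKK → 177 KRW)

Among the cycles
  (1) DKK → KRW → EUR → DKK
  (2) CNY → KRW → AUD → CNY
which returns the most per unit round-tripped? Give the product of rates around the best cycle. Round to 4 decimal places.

1.0714

(1) 177 × 0.000713 × 8.49 = 1.07145
(2) 190 × 0.00131 × 3.98 = 0.99062
Highest is cycle (1) at 1.0714 (>1, arbitrage).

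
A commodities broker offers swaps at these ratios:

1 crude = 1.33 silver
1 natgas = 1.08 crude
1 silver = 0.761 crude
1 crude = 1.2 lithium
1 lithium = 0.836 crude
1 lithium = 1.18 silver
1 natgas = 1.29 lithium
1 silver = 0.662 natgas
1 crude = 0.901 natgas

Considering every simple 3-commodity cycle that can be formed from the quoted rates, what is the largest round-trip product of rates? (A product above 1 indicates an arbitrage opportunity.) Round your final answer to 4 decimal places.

crude→lithium→silver→crude: 1.2 × 1.18 × 0.761 = 1.07758
natgas→lithium→silver→natgas: 1.29 × 1.18 × 0.662 = 1.00770
natgas→lithium→crude→natgas: 1.29 × 0.836 × 0.901 = 0.97167
natgas→crude→silver→natgas: 1.08 × 1.33 × 0.662 = 0.95090
Maximum is crude→lithium→silver→crude at 1.0776; arbitrage exists.

1.0776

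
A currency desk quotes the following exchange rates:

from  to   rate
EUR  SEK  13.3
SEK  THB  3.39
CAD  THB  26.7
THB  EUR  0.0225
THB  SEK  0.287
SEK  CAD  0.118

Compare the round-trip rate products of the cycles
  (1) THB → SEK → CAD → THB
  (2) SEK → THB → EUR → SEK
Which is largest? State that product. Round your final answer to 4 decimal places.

(1) 0.287 × 0.118 × 26.7 = 0.90422
(2) 3.39 × 0.0225 × 13.3 = 1.01446
Highest is cycle (2) at 1.0145 (>1, arbitrage).

1.0145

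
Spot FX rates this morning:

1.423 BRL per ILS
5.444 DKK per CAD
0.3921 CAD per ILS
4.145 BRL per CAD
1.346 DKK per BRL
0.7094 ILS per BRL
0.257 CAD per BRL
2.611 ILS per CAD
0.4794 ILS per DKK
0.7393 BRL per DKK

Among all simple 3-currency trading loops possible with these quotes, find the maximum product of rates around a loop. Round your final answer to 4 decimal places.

BRL→ILS→CAD→BRL: 0.7094 × 0.3921 × 4.145 = 1.15296
BRL→CAD→DKK→BRL: 0.257 × 5.444 × 0.7393 = 1.03436
ILS→CAD→DKK→ILS: 0.3921 × 5.444 × 0.4794 = 1.02332
BRL→CAD→ILS→BRL: 0.257 × 2.611 × 1.423 = 0.95487
BRL→DKK→ILS→BRL: 1.346 × 0.4794 × 1.423 = 0.91822
Maximum is BRL→ILS→CAD→BRL at 1.1530; arbitrage exists.

1.1530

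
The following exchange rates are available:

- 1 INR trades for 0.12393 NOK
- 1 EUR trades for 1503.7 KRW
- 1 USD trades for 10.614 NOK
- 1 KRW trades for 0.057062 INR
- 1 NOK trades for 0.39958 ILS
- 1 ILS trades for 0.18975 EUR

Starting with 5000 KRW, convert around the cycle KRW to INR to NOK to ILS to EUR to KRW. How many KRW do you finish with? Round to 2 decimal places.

5000 KRW × 0.057062 = 285.31 INR
285.31 INR × 0.12393 = 35.3584683 NOK
35.3584683 NOK × 0.39958 = 14.128536763314 ILS
14.128536763314 ILS × 0.18975 = 2.6808898508388315 EUR
2.6808898508388315 EUR × 1503.7 = 4031.25406870635092655 KRW

4031.25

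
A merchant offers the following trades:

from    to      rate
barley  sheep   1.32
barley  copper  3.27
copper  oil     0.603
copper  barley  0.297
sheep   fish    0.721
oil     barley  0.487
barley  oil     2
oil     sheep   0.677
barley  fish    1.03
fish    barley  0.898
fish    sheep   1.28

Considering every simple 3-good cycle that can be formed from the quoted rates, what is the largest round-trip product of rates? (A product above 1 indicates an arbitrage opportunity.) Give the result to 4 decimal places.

0.9603

copper→oil→barley→copper: 0.603 × 0.487 × 3.27 = 0.96027
fish→barley→sheep→fish: 0.898 × 1.32 × 0.721 = 0.85464
Maximum is copper→oil→barley→copper at 0.9603; no arbitrage — every cycle loses value.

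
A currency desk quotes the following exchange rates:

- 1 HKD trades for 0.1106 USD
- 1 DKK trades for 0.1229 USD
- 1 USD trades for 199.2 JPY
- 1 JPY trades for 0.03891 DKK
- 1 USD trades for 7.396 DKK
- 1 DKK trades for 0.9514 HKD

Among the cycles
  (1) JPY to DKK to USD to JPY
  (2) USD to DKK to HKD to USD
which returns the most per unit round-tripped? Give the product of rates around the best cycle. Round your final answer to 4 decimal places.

0.9526

(1) 0.03891 × 0.1229 × 199.2 = 0.95258
(2) 7.396 × 0.9514 × 0.1106 = 0.77824
Highest is cycle (1) at 0.9526 (≤1, no arbitrage).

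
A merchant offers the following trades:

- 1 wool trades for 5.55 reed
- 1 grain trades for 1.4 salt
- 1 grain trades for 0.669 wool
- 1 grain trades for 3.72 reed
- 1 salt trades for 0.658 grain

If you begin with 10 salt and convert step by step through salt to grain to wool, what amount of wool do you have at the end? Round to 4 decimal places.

4.4020

10 salt × 0.658 = 6.58 grain
6.58 grain × 0.669 = 4.40202 wool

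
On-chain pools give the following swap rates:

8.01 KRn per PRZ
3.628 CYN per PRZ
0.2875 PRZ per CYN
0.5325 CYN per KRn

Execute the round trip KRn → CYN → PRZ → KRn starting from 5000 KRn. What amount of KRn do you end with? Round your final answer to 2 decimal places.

5000 KRn × 0.5325 = 2662.5 CYN
2662.5 CYN × 0.2875 = 765.46875 PRZ
765.46875 PRZ × 8.01 = 6131.4046875 KRn

6131.40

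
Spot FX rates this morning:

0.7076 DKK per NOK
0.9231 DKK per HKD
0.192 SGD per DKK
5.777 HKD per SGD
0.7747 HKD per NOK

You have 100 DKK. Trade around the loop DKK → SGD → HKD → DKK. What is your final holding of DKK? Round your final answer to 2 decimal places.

102.39

100 DKK × 0.192 = 19.2 SGD
19.2 SGD × 5.777 = 110.9184 HKD
110.9184 HKD × 0.9231 = 102.38877504 DKK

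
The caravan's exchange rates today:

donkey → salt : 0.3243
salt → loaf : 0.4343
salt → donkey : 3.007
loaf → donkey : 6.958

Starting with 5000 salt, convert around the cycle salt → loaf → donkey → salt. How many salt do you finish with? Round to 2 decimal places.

4899.95

5000 salt × 0.4343 = 2171.5 loaf
2171.5 loaf × 6.958 = 15109.297 donkey
15109.297 donkey × 0.3243 = 4899.9450171 salt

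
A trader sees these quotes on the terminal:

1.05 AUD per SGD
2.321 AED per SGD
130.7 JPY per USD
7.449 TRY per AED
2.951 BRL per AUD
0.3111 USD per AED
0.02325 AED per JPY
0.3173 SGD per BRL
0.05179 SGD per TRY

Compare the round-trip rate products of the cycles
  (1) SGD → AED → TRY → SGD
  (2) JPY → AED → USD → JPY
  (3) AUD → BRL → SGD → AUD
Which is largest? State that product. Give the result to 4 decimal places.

(1) 2.321 × 7.449 × 0.05179 = 0.89540
(2) 0.02325 × 0.3111 × 130.7 = 0.94536
(3) 2.951 × 0.3173 × 1.05 = 0.98317
Highest is cycle (3) at 0.9832 (≤1, no arbitrage).

0.9832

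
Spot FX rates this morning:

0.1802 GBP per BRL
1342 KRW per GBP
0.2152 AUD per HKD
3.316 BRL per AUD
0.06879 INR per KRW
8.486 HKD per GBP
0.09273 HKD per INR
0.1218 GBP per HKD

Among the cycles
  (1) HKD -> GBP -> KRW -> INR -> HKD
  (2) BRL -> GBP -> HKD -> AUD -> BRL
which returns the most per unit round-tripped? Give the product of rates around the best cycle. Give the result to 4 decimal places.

(1) 0.1218 × 1342 × 0.06879 × 0.09273 = 1.04267
(2) 0.1802 × 8.486 × 0.2152 × 3.316 = 1.09123
Highest is cycle (2) at 1.0912 (>1, arbitrage).

1.0912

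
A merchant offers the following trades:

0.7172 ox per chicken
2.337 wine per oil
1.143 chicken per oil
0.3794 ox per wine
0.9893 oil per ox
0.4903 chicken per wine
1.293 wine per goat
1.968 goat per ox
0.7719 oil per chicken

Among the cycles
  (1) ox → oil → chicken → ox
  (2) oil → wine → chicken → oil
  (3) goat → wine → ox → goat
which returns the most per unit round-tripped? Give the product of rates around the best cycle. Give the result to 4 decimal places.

0.9654

(1) 0.9893 × 1.143 × 0.7172 = 0.81099
(2) 2.337 × 0.4903 × 0.7719 = 0.88447
(3) 1.293 × 0.3794 × 1.968 = 0.96543
Highest is cycle (3) at 0.9654 (≤1, no arbitrage).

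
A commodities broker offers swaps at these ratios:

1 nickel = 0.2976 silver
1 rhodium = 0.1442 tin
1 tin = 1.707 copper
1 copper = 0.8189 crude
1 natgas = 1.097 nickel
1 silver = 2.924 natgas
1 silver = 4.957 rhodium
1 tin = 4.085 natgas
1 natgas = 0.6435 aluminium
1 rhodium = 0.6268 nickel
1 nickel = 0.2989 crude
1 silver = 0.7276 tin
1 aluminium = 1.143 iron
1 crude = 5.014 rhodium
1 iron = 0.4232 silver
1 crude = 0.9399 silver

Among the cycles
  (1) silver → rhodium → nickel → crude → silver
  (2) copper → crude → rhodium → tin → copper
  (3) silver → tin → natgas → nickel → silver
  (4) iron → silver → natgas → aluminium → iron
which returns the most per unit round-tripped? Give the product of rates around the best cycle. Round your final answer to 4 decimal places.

(1) 4.957 × 0.6268 × 0.2989 × 0.9399 = 0.87288
(2) 0.8189 × 5.014 × 0.1442 × 1.707 = 1.01068
(3) 0.7276 × 4.085 × 1.097 × 0.2976 = 0.97034
(4) 0.4232 × 2.924 × 0.6435 × 1.143 = 0.91016
Highest is cycle (2) at 1.0107 (>1, arbitrage).

1.0107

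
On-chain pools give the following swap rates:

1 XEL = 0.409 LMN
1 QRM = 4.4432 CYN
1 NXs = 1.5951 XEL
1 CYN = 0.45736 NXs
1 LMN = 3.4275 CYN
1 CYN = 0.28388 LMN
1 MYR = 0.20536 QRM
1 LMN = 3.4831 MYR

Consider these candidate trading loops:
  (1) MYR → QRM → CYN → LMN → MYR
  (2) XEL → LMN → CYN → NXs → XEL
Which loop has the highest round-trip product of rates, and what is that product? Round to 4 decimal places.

1.0227

(1) 0.20536 × 4.4432 × 0.28388 × 3.4831 = 0.90222
(2) 0.409 × 3.4275 × 0.45736 × 1.5951 = 1.02270
Highest is cycle (2) at 1.0227 (>1, arbitrage).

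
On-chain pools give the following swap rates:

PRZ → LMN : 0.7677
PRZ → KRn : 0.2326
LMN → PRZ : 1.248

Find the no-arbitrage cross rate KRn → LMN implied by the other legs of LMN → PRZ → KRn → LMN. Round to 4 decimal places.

Known legs of the cycle: 1.248 × 0.2326 = 0.2902848
For no arbitrage the full-cycle product must be 1, so the missing rate is 1 / 0.2902848 ≈ 3.444893.

3.4449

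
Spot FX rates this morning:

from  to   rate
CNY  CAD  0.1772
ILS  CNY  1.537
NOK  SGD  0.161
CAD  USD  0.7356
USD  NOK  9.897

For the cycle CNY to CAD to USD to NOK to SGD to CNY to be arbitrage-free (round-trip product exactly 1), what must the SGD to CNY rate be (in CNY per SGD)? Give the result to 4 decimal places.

Known legs of the cycle: 0.1772 × 0.7356 × 9.897 × 0.161 = 0.20769922900944
For no arbitrage the full-cycle product must be 1, so the missing rate is 1 / 0.20769922900944 ≈ 4.814654.

4.8147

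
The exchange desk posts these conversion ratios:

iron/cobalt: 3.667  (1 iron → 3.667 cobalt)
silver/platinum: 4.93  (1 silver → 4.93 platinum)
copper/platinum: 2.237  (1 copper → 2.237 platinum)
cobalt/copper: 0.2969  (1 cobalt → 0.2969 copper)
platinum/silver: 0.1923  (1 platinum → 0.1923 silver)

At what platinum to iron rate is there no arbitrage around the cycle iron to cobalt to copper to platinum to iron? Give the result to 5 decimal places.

Known legs of the cycle: 3.667 × 0.2969 × 2.237 = 2.4354941551
For no arbitrage the full-cycle product must be 1, so the missing rate is 1 / 2.4354941551 ≈ 0.4105943.

0.41059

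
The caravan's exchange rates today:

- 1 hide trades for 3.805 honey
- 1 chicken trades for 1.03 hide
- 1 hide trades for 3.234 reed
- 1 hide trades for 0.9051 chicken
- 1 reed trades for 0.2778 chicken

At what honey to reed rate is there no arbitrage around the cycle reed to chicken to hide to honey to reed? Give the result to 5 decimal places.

0.91849

Known legs of the cycle: 0.2778 × 1.03 × 3.805 = 1.08873987
For no arbitrage the full-cycle product must be 1, so the missing rate is 1 / 1.08873987 ≈ 0.9184930.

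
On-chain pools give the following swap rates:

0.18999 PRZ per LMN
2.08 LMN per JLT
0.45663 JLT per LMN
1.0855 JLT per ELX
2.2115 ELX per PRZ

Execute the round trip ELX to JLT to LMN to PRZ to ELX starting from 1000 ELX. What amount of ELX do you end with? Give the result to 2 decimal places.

948.66

1000 ELX × 1.0855 = 1085.5 JLT
1085.5 JLT × 2.08 = 2257.84 LMN
2257.84 LMN × 0.18999 = 428.9670216 PRZ
428.9670216 PRZ × 2.2115 = 948.6605682684 ELX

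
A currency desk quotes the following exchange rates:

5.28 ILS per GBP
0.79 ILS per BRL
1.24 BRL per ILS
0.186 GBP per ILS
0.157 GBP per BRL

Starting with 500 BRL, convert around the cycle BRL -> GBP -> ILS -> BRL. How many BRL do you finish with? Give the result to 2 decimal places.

500 BRL × 0.157 = 78.5 GBP
78.5 GBP × 5.28 = 414.48 ILS
414.48 ILS × 1.24 = 513.9552 BRL

513.96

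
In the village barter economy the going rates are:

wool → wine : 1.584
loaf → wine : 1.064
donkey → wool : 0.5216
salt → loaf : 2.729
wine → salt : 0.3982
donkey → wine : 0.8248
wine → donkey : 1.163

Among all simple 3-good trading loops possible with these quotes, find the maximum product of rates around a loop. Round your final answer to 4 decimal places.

salt→loaf→wine→salt: 2.729 × 1.064 × 0.3982 = 1.15624
wool→wine→donkey→wool: 1.584 × 1.163 × 0.5216 = 0.96089
Maximum is salt→loaf→wine→salt at 1.1562; arbitrage exists.

1.1562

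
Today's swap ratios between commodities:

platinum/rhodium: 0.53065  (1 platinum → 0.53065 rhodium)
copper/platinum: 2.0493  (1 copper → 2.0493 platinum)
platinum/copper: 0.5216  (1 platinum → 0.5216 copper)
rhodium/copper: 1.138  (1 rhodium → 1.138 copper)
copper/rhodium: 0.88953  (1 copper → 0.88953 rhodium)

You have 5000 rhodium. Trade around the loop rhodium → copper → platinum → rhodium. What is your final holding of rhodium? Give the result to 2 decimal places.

6187.65

5000 rhodium × 1.138 = 5690 copper
5690 copper × 2.0493 = 11660.517 platinum
11660.517 platinum × 0.53065 = 6187.65334605 rhodium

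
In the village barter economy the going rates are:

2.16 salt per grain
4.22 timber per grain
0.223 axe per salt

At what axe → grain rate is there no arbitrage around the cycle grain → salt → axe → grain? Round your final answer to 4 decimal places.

Known legs of the cycle: 2.16 × 0.223 = 0.48168
For no arbitrage the full-cycle product must be 1, so the missing rate is 1 / 0.48168 ≈ 2.076067.

2.0761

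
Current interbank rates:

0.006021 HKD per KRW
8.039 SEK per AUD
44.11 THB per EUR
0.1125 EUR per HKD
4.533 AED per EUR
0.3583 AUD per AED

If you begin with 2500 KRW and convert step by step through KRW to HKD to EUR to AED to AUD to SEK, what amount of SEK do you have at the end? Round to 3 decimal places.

2500 KRW × 0.006021 = 15.0525 HKD
15.0525 HKD × 0.1125 = 1.69340625 EUR
1.69340625 EUR × 4.533 = 7.67621053125 AED
7.67621053125 AED × 0.3583 = 2.750386233346875 AUD
2.750386233346875 AUD × 8.039 = 22.110354929875528125 SEK

22.110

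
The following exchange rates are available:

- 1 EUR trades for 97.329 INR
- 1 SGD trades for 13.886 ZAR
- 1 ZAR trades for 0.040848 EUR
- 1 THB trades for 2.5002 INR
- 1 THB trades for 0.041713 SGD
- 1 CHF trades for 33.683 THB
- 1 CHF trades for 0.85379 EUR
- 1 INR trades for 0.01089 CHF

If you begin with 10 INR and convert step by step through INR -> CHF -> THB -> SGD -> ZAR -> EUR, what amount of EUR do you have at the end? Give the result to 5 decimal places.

0.08679

10 INR × 0.01089 = 0.1089 CHF
0.1089 CHF × 33.683 = 3.6680787 THB
3.6680787 THB × 0.041713 = 0.1530065668131 SGD
0.1530065668131 SGD × 13.886 = 2.1246491867667066 ZAR
2.1246491867667066 ZAR × 0.040848 = 0.0867876699810464311968 EUR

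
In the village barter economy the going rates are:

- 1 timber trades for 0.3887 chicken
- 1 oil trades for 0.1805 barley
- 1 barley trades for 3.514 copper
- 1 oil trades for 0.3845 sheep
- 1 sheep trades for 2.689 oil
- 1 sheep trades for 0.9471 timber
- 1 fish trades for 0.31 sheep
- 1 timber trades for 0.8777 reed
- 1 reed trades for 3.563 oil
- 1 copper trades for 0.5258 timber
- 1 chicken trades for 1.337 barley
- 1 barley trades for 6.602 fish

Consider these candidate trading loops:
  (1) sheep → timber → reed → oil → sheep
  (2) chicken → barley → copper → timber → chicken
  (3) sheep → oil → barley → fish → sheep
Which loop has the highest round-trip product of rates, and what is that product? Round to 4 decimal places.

1.1388

(1) 0.9471 × 0.8777 × 3.563 × 0.3845 = 1.13882
(2) 1.337 × 3.514 × 0.5258 × 0.3887 = 0.96021
(3) 2.689 × 0.1805 × 6.602 × 0.31 = 0.99336
Highest is cycle (1) at 1.1388 (>1, arbitrage).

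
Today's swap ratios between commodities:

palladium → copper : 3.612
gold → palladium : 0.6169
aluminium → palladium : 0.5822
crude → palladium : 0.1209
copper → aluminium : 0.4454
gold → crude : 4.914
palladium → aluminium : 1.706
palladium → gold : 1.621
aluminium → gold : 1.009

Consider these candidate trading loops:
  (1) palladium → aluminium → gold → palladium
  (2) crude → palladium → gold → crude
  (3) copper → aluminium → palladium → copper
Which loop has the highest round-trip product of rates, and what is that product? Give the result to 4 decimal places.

(1) 1.706 × 1.009 × 0.6169 = 1.06190
(2) 0.1209 × 1.621 × 4.914 = 0.96304
(3) 0.4454 × 0.5822 × 3.612 = 0.93663
Highest is cycle (1) at 1.0619 (>1, arbitrage).

1.0619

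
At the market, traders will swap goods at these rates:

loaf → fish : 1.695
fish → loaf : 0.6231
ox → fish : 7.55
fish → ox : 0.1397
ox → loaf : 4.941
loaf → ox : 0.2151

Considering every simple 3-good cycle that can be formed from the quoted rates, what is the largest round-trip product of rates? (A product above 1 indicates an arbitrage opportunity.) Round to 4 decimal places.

1.1700

fish→ox→loaf→fish: 0.1397 × 4.941 × 1.695 = 1.16999
fish→loaf→ox→fish: 0.6231 × 0.2151 × 7.55 = 1.01192
Maximum is fish→ox→loaf→fish at 1.1700; arbitrage exists.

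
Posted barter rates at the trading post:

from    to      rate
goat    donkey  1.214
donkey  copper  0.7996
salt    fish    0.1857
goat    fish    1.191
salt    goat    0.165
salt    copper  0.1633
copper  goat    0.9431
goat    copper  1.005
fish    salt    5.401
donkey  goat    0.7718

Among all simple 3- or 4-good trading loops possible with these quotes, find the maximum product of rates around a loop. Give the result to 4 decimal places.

1.0614

salt→goat→fish→salt: 0.165 × 1.191 × 5.401 = 1.06138
copper→goat→fish→salt→copper: 0.9431 × 1.191 × 5.401 × 0.1633 = 0.99067
copper→goat→donkey→copper: 0.9431 × 1.214 × 0.7996 = 0.91548
Maximum is salt→goat→fish→salt at 1.0614; arbitrage exists.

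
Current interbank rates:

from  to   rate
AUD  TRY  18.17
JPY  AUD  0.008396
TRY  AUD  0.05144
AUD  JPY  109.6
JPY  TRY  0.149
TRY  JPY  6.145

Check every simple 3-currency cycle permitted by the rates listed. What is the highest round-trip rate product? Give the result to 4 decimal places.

0.9375

AUD→TRY→JPY→AUD: 18.17 × 6.145 × 0.008396 = 0.93745
AUD→JPY→TRY→AUD: 109.6 × 0.149 × 0.05144 = 0.84004
Maximum is AUD→TRY→JPY→AUD at 0.9375; no arbitrage — every cycle loses value.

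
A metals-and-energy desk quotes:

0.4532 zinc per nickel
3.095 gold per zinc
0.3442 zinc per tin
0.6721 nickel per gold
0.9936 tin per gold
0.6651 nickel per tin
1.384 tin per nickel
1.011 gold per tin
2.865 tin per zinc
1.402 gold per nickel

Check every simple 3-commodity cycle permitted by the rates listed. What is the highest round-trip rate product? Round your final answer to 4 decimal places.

tin→zinc→gold→tin: 0.3442 × 3.095 × 0.9936 = 1.05848
nickel→zinc→gold→nickel: 0.4532 × 3.095 × 0.6721 = 0.94272
nickel→tin→gold→nickel: 1.384 × 1.011 × 0.6721 = 0.94042
nickel→gold→tin→nickel: 1.402 × 0.9936 × 0.6651 = 0.92650
nickel→zinc→tin→nickel: 0.4532 × 2.865 × 0.6651 = 0.86358
Maximum is tin→zinc→gold→tin at 1.0585; arbitrage exists.

1.0585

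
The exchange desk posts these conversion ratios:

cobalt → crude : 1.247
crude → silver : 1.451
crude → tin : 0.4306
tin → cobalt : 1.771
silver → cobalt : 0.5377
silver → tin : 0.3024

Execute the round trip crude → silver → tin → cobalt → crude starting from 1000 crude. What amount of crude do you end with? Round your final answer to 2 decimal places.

969.02

1000 crude × 1.451 = 1451 silver
1451 silver × 0.3024 = 438.7824 tin
438.7824 tin × 1.771 = 777.0836304 cobalt
777.0836304 cobalt × 1.247 = 969.0232871088 crude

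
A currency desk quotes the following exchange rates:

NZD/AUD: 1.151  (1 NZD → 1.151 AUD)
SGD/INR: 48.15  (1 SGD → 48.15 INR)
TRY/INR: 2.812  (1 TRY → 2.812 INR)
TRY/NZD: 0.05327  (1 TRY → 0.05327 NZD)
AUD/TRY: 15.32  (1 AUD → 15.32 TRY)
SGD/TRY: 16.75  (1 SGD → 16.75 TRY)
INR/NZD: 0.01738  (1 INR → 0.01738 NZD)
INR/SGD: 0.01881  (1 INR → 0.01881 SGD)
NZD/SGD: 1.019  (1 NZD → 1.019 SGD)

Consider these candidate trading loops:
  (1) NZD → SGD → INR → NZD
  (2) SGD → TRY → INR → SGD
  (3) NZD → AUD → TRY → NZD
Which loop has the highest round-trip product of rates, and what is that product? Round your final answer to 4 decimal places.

(1) 1.019 × 48.15 × 0.01738 = 0.85275
(2) 16.75 × 2.812 × 0.01881 = 0.88597
(3) 1.151 × 15.32 × 0.05327 = 0.93933
Highest is cycle (3) at 0.9393 (≤1, no arbitrage).

0.9393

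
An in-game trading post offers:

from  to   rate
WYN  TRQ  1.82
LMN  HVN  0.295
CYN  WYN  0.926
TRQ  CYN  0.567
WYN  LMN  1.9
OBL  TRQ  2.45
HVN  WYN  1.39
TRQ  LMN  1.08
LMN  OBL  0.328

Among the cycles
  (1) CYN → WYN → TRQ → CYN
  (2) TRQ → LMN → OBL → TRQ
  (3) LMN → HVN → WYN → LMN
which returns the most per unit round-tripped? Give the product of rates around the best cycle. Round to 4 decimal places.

0.9556

(1) 0.926 × 1.82 × 0.567 = 0.95558
(2) 1.08 × 0.328 × 2.45 = 0.86789
(3) 0.295 × 1.39 × 1.9 = 0.77910
Highest is cycle (1) at 0.9556 (≤1, no arbitrage).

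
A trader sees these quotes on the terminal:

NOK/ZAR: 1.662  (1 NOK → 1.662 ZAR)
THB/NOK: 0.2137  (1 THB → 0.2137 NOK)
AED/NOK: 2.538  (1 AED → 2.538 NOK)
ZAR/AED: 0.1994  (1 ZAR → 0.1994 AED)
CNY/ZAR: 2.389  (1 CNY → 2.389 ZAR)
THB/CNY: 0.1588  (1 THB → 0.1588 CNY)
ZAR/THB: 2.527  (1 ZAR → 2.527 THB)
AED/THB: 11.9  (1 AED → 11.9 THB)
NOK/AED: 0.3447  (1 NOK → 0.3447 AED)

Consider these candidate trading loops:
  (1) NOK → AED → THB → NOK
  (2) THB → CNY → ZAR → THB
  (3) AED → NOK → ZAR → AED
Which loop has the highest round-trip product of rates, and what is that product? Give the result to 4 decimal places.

(1) 0.3447 × 11.9 × 0.2137 = 0.87658
(2) 0.1588 × 2.389 × 2.527 = 0.95868
(3) 2.538 × 1.662 × 0.1994 = 0.84110
Highest is cycle (2) at 0.9587 (≤1, no arbitrage).

0.9587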